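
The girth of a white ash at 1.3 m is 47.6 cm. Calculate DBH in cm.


Formula: DBH = C / pi
DBH = 47.6 / pi
pi = 3.14159...
DBH = 15.2 cm

15.2


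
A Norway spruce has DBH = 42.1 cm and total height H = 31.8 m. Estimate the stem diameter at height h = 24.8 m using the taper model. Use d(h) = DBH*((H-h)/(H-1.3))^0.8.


Taper: d(h) = DBH * ((H - h) / (H - 1.3))^0.8
Numerator = H - h = 31.8 - 24.8 = 7.0 m
Denominator = H - 1.3 = 31.8 - 1.3 = 30.5 m
Ratio = 7.0 / 30.5 = 0.22951
d = 42.1 * 0.22951^0.8 = 13.0 cm

13.0


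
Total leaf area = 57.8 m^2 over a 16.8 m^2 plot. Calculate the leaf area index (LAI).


Formula: LAI = total leaf area / ground area  (dimensionless)
LAI = 57.8 m^2 / 16.8 m^2
LAI = 3.44

3.44


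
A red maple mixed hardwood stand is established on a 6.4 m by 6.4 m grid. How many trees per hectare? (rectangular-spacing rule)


Formula: TPH = 10000 m^2/ha / (spacing_x * spacing_y)
Area per tree = 6.4 m * 6.4 m = 40.96 m^2
TPH = 10000 / 40.96 = 244 trees/ha

244


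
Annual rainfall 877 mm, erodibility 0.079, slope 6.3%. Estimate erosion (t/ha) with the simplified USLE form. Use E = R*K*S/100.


Formula: E = R * K * S / 100  (simplified USLE)
R * K = 877 * 0.079 = 69.283
E = 69.283 * 6.3 / 100 = 4.36 t/ha

4.36


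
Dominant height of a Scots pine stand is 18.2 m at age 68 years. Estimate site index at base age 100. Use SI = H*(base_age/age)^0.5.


Formula: SI = H_dom * (base_age / age)^0.5
Age ratio = 100 / 68 = 1.47059
sqrt(age_ratio) = 1.21268
SI = 18.2 * 1.21268 = 22.1 m

22.1


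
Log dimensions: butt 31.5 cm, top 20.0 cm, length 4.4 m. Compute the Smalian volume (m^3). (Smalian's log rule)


Smalian: V = (A1 + A2)/2 * L,  A = pi*(D/200)^2
A1 = pi*(31.5/200)^2 = 0.077931 m^2
A2 = pi*(20.0/200)^2 = 0.031416 m^2
V = (0.077931+0.031416)/2*4.4 = 0.2406 m^3

0.2406


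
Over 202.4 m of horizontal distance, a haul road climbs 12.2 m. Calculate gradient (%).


Formula: Gradient = rise / run * 100
Gradient = 12.2 / 202.4 * 100 = 6.0%

6.0


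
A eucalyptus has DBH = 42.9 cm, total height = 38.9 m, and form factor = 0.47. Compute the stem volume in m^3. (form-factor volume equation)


Formula: V = pi * (DBH/200)^2 * H * ff
Radius = DBH/200 = 42.9/200 = 0.2145 m
Radius^2 = 0.2145^2 = 0.04601025 m^2
V = pi * 0.04601025 * 38.9 * 0.47
V = 2.643 m^3

2.643


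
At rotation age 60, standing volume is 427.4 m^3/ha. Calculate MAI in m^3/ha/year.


Formula: MAI = Total Volume / Stand Age
MAI = 427.4 m^3/ha / 60 years
MAI = 7.12 m^3/ha/year

7.12


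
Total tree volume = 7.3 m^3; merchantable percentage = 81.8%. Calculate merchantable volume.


Formula: MV = V_total * (merchantable_pct / 100)
Merchantable fraction = 81.8% / 100 = 0.818
MV = 7.3 m^3 * 0.818 = 5.971 m^3

5.971


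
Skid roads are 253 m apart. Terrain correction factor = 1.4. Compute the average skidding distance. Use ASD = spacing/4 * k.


Formula: ASD = (spacing / 4) * correction
Uncorrected distance = spacing / 4 = 253 / 4 = 63.25 m
ASD = 63.25 * 1.4 = 89 m

89


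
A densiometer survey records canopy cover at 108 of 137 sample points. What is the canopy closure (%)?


Formula: Canopy closure = covered points / total points * 100
Closure = 108 / 137 * 100
Closure = 0.7883 * 100 = 78.8%

78.8


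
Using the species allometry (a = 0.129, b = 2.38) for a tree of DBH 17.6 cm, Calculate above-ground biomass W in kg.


Formula: W = a * DBH^b  (allometric power law)
DBH^b = 17.6^2.38 = 921.1284
W = 0.129 * 921.1284 = 118.8 kg

118.8


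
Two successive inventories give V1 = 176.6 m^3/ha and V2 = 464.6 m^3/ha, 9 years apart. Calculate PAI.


Formula: PAI = (V_T2 - V_T1) / (T2 - T1)
Volume increment = 464.6 - 176.6 = 288.0 m^3/ha
PAI = 288.0 / 9 = 32.0 m^3/ha/year

32.0


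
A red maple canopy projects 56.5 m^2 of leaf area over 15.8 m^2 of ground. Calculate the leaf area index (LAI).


Formula: LAI = total leaf area / ground area  (dimensionless)
LAI = 56.5 m^2 / 15.8 m^2
LAI = 3.58

3.58


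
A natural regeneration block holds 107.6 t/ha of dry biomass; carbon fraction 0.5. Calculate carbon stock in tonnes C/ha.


Formula: Carbon Stock = Biomass * Carbon Fraction
C = 107.6 t/ha * 0.5
C = 53.8 t C/ha

53.8


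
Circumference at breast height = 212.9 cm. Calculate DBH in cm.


Formula: DBH = C / pi
DBH = 212.9 / pi
pi = 3.14159...
DBH = 67.8 cm

67.8


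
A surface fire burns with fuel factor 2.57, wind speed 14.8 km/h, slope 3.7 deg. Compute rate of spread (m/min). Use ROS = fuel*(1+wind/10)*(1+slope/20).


Formula: ROS = fuel * (1 + wind/10) * (1 + slope/20)
Wind factor = 1 + 14.8/10 = 2.48
Slope factor = 1 + 3.7/20 = 1.185
ROS = 2.57 * 2.48 * 1.185 = 7.55 m/min

7.55


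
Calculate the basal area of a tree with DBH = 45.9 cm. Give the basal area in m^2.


Formula: BA = pi * (DBH/2)^2 / 10000  (cm^2 to m^2)
Radius = DBH/2 = 45.9/2 = 22.95 cm
BA = pi * 22.95^2 / 10000
   = 1654.6847 cm^2 / 10000
   = 0.1655 m^2

0.1655


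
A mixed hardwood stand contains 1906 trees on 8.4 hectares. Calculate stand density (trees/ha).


Formula: Stand Density = N_trees / Area_ha
Density = 1906 trees / 8.4 ha
Density = 227 trees/ha

227


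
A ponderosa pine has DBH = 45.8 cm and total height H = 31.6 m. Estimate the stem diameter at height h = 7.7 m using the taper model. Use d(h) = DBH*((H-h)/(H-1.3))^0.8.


Taper: d(h) = DBH * ((H - h) / (H - 1.3))^0.8
Numerator = H - h = 31.6 - 7.7 = 23.9 m
Denominator = H - 1.3 = 31.6 - 1.3 = 30.3 m
Ratio = 23.9 / 30.3 = 0.78878
d = 45.8 * 0.78878^0.8 = 37.9 cm

37.9


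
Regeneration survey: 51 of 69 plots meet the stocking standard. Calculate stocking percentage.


Formula: Stocking % = stocked plots / total plots * 100
Stocking = 51 / 69 * 100
Stocking = 0.7391 * 100 = 73.9%

73.9


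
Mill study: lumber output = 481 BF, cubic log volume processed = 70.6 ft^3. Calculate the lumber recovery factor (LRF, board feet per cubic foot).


Formula: LRF = Lumber Output (BF) / Log Input (ft^3)
LRF = 481 BF / 70.6 ft^3
LRF = 6.81 BF/ft^3

6.81


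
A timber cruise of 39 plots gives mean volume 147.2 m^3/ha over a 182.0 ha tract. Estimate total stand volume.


Formula: Total Volume = Mean Volume per ha * Total Area
Total Volume = 147.2 m^3/ha * 182.0 ha
Total Volume = 26790 m^3

26790


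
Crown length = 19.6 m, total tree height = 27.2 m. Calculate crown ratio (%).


Formula: Crown Ratio = (Crown Length / Total Height) * 100
CR = (19.6 m / 27.2 m) * 100
CR = 0.7206 * 100 = 72.1%

72.1


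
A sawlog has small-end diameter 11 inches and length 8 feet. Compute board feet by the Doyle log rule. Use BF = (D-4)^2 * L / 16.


Doyle: BF = (D - 4)^2 * L / 16
Adjusted diameter = 11 - 4 = 7 in
(D-4)^2 = 7^2 = 49
BF = 49 * 8 / 16 = 25 BF

25


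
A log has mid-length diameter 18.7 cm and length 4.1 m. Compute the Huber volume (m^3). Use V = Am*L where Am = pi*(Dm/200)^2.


Huber: V = Am * L,  Am = pi*(Dm/200)^2
Am = pi*(18.7/200)^2 = 0.027465 m^2
V = 0.027465*4.1 = 0.1126 m^3

0.1126


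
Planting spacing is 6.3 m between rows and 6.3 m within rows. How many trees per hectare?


Formula: TPH = 10000 m^2/ha / (spacing_x * spacing_y)
Area per tree = 6.3 m * 6.3 m = 39.69 m^2
TPH = 10000 / 39.69 = 252 trees/ha

252


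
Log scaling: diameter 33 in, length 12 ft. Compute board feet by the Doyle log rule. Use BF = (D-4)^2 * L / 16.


Doyle: BF = (D - 4)^2 * L / 16
Adjusted diameter = 33 - 4 = 29 in
(D-4)^2 = 29^2 = 841
BF = 841 * 12 / 16 = 631 BF

631


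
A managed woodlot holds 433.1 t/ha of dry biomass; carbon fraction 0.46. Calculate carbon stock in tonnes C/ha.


Formula: Carbon Stock = Biomass * Carbon Fraction
C = 433.1 t/ha * 0.46
C = 199.2 t C/ha

199.2


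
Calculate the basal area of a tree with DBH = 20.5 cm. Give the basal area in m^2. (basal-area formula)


Formula: BA = pi * (DBH/2)^2 / 10000  (cm^2 to m^2)
Radius = DBH/2 = 20.5/2 = 10.25 cm
BA = pi * 10.25^2 / 10000
   = 330.0636 cm^2 / 10000
   = 0.033 m^2

0.033


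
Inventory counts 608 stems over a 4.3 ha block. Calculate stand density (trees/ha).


Formula: Stand Density = N_trees / Area_ha
Density = 608 trees / 4.3 ha
Density = 141 trees/ha

141


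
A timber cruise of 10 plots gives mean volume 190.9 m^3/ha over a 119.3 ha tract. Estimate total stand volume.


Formula: Total Volume = Mean Volume per ha * Total Area
Total Volume = 190.9 m^3/ha * 119.3 ha
Total Volume = 22774 m^3

22774


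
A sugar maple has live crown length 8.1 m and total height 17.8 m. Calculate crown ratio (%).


Formula: Crown Ratio = (Crown Length / Total Height) * 100
CR = (8.1 m / 17.8 m) * 100
CR = 0.4551 * 100 = 45.5%

45.5


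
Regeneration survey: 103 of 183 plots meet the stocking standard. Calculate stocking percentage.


Formula: Stocking % = stocked plots / total plots * 100
Stocking = 103 / 183 * 100
Stocking = 0.5628 * 100 = 56.3%

56.3


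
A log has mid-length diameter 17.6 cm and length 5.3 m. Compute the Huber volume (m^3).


Huber: V = Am * L,  Am = pi*(Dm/200)^2
Am = pi*(17.6/200)^2 = 0.024328 m^2
V = 0.024328*5.3 = 0.1289 m^3

0.1289


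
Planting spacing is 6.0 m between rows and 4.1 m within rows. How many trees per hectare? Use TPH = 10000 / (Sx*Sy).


Formula: TPH = 10000 m^2/ha / (spacing_x * spacing_y)
Area per tree = 6.0 m * 4.1 m = 24.6 m^2
TPH = 10000 / 24.6 = 407 trees/ha

407


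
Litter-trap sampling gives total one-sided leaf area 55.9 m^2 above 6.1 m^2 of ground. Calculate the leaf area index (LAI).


Formula: LAI = total leaf area / ground area  (dimensionless)
LAI = 55.9 m^2 / 6.1 m^2
LAI = 9.16

9.16


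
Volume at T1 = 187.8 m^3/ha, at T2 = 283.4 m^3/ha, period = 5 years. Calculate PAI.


Formula: PAI = (V_T2 - V_T1) / (T2 - T1)
Volume increment = 283.4 - 187.8 = 95.6 m^3/ha
PAI = 95.6 / 5 = 19.12 m^3/ha/year

19.12


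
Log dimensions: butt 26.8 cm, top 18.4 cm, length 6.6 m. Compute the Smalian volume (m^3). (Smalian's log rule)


Smalian: V = (A1 + A2)/2 * L,  A = pi*(D/200)^2
A1 = pi*(26.8/200)^2 = 0.05641 m^2
A2 = pi*(18.4/200)^2 = 0.02659 m^2
V = (0.05641+0.02659)/2*6.6 = 0.2739 m^3

0.2739


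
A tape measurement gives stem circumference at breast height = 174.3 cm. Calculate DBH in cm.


Formula: DBH = C / pi
DBH = 174.3 / pi
pi = 3.14159...
DBH = 55.5 cm

55.5


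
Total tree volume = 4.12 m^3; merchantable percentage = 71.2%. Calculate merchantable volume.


Formula: MV = V_total * (merchantable_pct / 100)
Merchantable fraction = 71.2% / 100 = 0.712
MV = 4.12 m^3 * 0.712 = 2.933 m^3

2.933


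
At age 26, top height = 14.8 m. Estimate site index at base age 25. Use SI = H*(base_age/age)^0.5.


Formula: SI = H_dom * (base_age / age)^0.5
Age ratio = 25 / 26 = 0.96154
sqrt(age_ratio) = 0.98058
SI = 14.8 * 0.98058 = 14.5 m

14.5


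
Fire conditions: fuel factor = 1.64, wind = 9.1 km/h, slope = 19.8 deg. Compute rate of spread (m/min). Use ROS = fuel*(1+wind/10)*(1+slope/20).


Formula: ROS = fuel * (1 + wind/10) * (1 + slope/20)
Wind factor = 1 + 9.1/10 = 1.91
Slope factor = 1 + 19.8/20 = 1.99
ROS = 1.64 * 1.91 * 1.99 = 6.23 m/min

6.23


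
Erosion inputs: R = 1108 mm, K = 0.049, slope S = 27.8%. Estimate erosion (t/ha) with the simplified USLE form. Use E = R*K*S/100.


Formula: E = R * K * S / 100  (simplified USLE)
R * K = 1108 * 0.049 = 54.292
E = 54.292 * 27.8 / 100 = 15.09 t/ha

15.09


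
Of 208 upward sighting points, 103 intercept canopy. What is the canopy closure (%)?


Formula: Canopy closure = covered points / total points * 100
Closure = 103 / 208 * 100
Closure = 0.4952 * 100 = 49.5%

49.5


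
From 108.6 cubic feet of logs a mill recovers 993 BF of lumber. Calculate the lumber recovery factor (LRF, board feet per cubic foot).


Formula: LRF = Lumber Output (BF) / Log Input (ft^3)
LRF = 993 BF / 108.6 ft^3
LRF = 9.14 BF/ft^3

9.14


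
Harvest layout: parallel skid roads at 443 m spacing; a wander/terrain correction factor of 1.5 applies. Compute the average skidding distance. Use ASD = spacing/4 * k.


Formula: ASD = (spacing / 4) * correction
Uncorrected distance = spacing / 4 = 443 / 4 = 110.75 m
ASD = 110.75 * 1.5 = 166 m

166


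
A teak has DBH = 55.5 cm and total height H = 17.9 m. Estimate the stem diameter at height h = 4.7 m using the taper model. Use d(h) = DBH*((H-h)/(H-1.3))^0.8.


Taper: d(h) = DBH * ((H - h) / (H - 1.3))^0.8
Numerator = H - h = 17.9 - 4.7 = 13.2 m
Denominator = H - 1.3 = 17.9 - 1.3 = 16.6 m
Ratio = 13.2 / 16.6 = 0.79518
d = 55.5 * 0.79518^0.8 = 46.2 cm

46.2


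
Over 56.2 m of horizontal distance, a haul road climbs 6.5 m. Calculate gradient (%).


Formula: Gradient = rise / run * 100
Gradient = 6.5 / 56.2 * 100 = 11.6%

11.6


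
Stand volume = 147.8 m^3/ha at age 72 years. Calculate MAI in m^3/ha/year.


Formula: MAI = Total Volume / Stand Age
MAI = 147.8 m^3/ha / 72 years
MAI = 2.05 m^3/ha/year

2.05


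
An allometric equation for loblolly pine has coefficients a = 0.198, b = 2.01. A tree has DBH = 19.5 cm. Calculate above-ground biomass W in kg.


Formula: W = a * DBH^b  (allometric power law)
DBH^b = 19.5^2.01 = 391.7144
W = 0.198 * 391.7144 = 77.6 kg

77.6


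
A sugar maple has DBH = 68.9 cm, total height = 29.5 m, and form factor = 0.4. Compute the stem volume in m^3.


Formula: V = pi * (DBH/200)^2 * H * ff
Radius = DBH/200 = 68.9/200 = 0.3445 m
Radius^2 = 0.3445^2 = 0.11868025 m^2
V = pi * 0.11868025 * 29.5 * 0.4
V = 4.4 m^3

4.4


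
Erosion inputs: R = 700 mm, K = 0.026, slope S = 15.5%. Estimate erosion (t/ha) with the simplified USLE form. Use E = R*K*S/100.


Formula: E = R * K * S / 100  (simplified USLE)
R * K = 700 * 0.026 = 18.2
E = 18.2 * 15.5 / 100 = 2.82 t/ha

2.82


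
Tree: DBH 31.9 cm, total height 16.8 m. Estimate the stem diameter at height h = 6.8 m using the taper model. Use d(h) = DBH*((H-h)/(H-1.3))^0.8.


Taper: d(h) = DBH * ((H - h) / (H - 1.3))^0.8
Numerator = H - h = 16.8 - 6.8 = 10.0 m
Denominator = H - 1.3 = 16.8 - 1.3 = 15.5 m
Ratio = 10.0 / 15.5 = 0.64516
d = 31.9 * 0.64516^0.8 = 22.5 cm

22.5


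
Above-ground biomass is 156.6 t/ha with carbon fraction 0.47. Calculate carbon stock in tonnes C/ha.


Formula: Carbon Stock = Biomass * Carbon Fraction
C = 156.6 t/ha * 0.47
C = 73.6 t C/ha

73.6


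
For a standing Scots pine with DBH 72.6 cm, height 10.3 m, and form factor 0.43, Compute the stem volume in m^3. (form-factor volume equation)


Formula: V = pi * (DBH/200)^2 * H * ff
Radius = DBH/200 = 72.6/200 = 0.363 m
Radius^2 = 0.363^2 = 0.131769 m^2
V = pi * 0.131769 * 10.3 * 0.43
V = 1.833 m^3

1.833


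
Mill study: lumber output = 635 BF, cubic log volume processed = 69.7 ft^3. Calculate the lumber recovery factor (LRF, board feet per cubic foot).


Formula: LRF = Lumber Output (BF) / Log Input (ft^3)
LRF = 635 BF / 69.7 ft^3
LRF = 9.11 BF/ft^3

9.11


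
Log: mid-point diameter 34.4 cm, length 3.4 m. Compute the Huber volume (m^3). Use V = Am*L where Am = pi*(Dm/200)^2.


Huber: V = Am * L,  Am = pi*(Dm/200)^2
Am = pi*(34.4/200)^2 = 0.092941 m^2
V = 0.092941*3.4 = 0.316 m^3

0.316


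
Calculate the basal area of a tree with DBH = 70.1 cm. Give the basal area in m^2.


Formula: BA = pi * (DBH/2)^2 / 10000  (cm^2 to m^2)
Radius = DBH/2 = 70.1/2 = 35.05 cm
BA = pi * 35.05^2 / 10000
   = 3859.4544 cm^2 / 10000
   = 0.3859 m^2

0.3859


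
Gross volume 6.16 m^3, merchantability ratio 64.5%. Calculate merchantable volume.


Formula: MV = V_total * (merchantable_pct / 100)
Merchantable fraction = 64.5% / 100 = 0.645
MV = 6.16 m^3 * 0.645 = 3.973 m^3

3.973


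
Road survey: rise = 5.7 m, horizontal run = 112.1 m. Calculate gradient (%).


Formula: Gradient = rise / run * 100
Gradient = 5.7 / 112.1 * 100 = 5.1%

5.1


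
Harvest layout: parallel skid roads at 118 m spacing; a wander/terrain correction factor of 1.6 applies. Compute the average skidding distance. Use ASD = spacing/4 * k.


Formula: ASD = (spacing / 4) * correction
Uncorrected distance = spacing / 4 = 118 / 4 = 29.5 m
ASD = 29.5 * 1.6 = 47 m

47


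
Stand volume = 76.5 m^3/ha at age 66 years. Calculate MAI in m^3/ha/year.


Formula: MAI = Total Volume / Stand Age
MAI = 76.5 m^3/ha / 66 years
MAI = 1.16 m^3/ha/year

1.16


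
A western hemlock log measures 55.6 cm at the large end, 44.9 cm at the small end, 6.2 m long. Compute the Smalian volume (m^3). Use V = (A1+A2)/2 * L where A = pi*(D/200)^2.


Smalian: V = (A1 + A2)/2 * L,  A = pi*(D/200)^2
A1 = pi*(55.6/200)^2 = 0.242795 m^2
A2 = pi*(44.9/200)^2 = 0.158337 m^2
V = (0.242795+0.158337)/2*6.2 = 1.2435 m^3

1.2435


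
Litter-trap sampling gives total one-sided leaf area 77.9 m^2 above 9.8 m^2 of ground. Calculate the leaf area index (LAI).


Formula: LAI = total leaf area / ground area  (dimensionless)
LAI = 77.9 m^2 / 9.8 m^2
LAI = 7.95

7.95


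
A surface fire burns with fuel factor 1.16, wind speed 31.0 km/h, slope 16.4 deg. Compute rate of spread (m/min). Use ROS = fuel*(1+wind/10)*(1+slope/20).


Formula: ROS = fuel * (1 + wind/10) * (1 + slope/20)
Wind factor = 1 + 31.0/10 = 4.1
Slope factor = 1 + 16.4/20 = 1.82
ROS = 1.16 * 4.1 * 1.82 = 8.66 m/min

8.66


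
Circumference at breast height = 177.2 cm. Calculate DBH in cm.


Formula: DBH = C / pi
DBH = 177.2 / pi
pi = 3.14159...
DBH = 56.4 cm

56.4


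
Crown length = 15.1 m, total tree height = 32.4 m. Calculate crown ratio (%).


Formula: Crown Ratio = (Crown Length / Total Height) * 100
CR = (15.1 m / 32.4 m) * 100
CR = 0.466 * 100 = 46.6%

46.6


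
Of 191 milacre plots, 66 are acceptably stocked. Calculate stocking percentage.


Formula: Stocking % = stocked plots / total plots * 100
Stocking = 66 / 191 * 100
Stocking = 0.3455 * 100 = 34.6%

34.6


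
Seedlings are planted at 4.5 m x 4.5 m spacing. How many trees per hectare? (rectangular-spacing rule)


Formula: TPH = 10000 m^2/ha / (spacing_x * spacing_y)
Area per tree = 4.5 m * 4.5 m = 20.25 m^2
TPH = 10000 / 20.25 = 494 trees/ha

494


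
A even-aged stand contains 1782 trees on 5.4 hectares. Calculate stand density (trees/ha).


Formula: Stand Density = N_trees / Area_ha
Density = 1782 trees / 5.4 ha
Density = 330 trees/ha

330


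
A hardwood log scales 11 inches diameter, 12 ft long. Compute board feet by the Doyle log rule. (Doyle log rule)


Doyle: BF = (D - 4)^2 * L / 16
Adjusted diameter = 11 - 4 = 7 in
(D-4)^2 = 7^2 = 49
BF = 49 * 12 / 16 = 37 BF

37


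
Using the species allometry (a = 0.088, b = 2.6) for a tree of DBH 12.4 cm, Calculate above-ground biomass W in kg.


Formula: W = a * DBH^b  (allometric power law)
DBH^b = 12.4^2.6 = 696.4603
W = 0.088 * 696.4603 = 61.3 kg

61.3


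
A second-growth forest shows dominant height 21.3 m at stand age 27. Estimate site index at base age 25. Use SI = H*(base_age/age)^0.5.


Formula: SI = H_dom * (base_age / age)^0.5
Age ratio = 25 / 27 = 0.92593
sqrt(age_ratio) = 0.96225
SI = 21.3 * 0.96225 = 20.5 m

20.5


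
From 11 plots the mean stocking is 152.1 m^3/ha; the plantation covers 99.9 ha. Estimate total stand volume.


Formula: Total Volume = Mean Volume per ha * Total Area
Total Volume = 152.1 m^3/ha * 99.9 ha
Total Volume = 15195 m^3

15195


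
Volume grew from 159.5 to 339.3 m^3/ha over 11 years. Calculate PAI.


Formula: PAI = (V_T2 - V_T1) / (T2 - T1)
Volume increment = 339.3 - 159.5 = 179.8 m^3/ha
PAI = 179.8 / 11 = 16.35 m^3/ha/year

16.35


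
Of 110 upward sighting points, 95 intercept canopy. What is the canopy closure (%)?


Formula: Canopy closure = covered points / total points * 100
Closure = 95 / 110 * 100
Closure = 0.8636 * 100 = 86.4%

86.4


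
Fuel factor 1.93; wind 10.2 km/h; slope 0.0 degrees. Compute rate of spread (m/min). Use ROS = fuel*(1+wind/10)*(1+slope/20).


Formula: ROS = fuel * (1 + wind/10) * (1 + slope/20)
Wind factor = 1 + 10.2/10 = 2.02
Slope factor = 1 + 0.0/20 = 1.0
ROS = 1.93 * 2.02 * 1.0 = 3.9 m/min

3.9


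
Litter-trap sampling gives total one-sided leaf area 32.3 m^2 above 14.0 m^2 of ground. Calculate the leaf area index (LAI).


Formula: LAI = total leaf area / ground area  (dimensionless)
LAI = 32.3 m^2 / 14.0 m^2
LAI = 2.31

2.31


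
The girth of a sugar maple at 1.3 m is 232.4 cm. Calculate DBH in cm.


Formula: DBH = C / pi
DBH = 232.4 / pi
pi = 3.14159...
DBH = 74.0 cm

74.0


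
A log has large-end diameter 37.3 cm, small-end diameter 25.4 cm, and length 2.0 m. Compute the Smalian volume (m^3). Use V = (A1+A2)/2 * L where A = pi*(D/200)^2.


Smalian: V = (A1 + A2)/2 * L,  A = pi*(D/200)^2
A1 = pi*(37.3/200)^2 = 0.109272 m^2
A2 = pi*(25.4/200)^2 = 0.050671 m^2
V = (0.109272+0.050671)/2*2.0 = 0.1599 m^3

0.1599


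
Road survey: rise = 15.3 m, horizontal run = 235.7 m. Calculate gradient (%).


Formula: Gradient = rise / run * 100
Gradient = 15.3 / 235.7 * 100 = 6.5%

6.5


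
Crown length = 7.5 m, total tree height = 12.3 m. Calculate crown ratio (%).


Formula: Crown Ratio = (Crown Length / Total Height) * 100
CR = (7.5 m / 12.3 m) * 100
CR = 0.6098 * 100 = 61.0%

61.0


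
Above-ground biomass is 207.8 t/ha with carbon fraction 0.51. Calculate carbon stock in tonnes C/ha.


Formula: Carbon Stock = Biomass * Carbon Fraction
C = 207.8 t/ha * 0.51
C = 106.0 t C/ha

106.0


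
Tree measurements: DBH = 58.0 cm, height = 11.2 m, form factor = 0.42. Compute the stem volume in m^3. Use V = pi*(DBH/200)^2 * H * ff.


Formula: V = pi * (DBH/200)^2 * H * ff
Radius = DBH/200 = 58.0/200 = 0.29 m
Radius^2 = 0.29^2 = 0.0841 m^2
V = pi * 0.0841 * 11.2 * 0.42
V = 1.243 m^3

1.243


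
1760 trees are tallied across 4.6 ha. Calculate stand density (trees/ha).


Formula: Stand Density = N_trees / Area_ha
Density = 1760 trees / 4.6 ha
Density = 383 trees/ha

383


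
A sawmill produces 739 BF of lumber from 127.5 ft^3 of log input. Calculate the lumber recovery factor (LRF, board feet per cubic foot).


Formula: LRF = Lumber Output (BF) / Log Input (ft^3)
LRF = 739 BF / 127.5 ft^3
LRF = 5.8 BF/ft^3

5.8


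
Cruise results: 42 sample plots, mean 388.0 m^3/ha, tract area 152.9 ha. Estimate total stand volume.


Formula: Total Volume = Mean Volume per ha * Total Area
Total Volume = 388.0 m^3/ha * 152.9 ha
Total Volume = 59325 m^3

59325


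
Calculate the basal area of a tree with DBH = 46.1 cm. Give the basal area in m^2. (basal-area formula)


Formula: BA = pi * (DBH/2)^2 / 10000  (cm^2 to m^2)
Radius = DBH/2 = 46.1/2 = 23.05 cm
BA = pi * 23.05^2 / 10000
   = 1669.136 cm^2 / 10000
   = 0.1669 m^2

0.1669


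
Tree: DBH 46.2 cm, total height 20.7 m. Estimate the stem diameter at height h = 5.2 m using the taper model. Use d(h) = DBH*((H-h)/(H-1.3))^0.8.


Taper: d(h) = DBH * ((H - h) / (H - 1.3))^0.8
Numerator = H - h = 20.7 - 5.2 = 15.5 m
Denominator = H - 1.3 = 20.7 - 1.3 = 19.4 m
Ratio = 15.5 / 19.4 = 0.79897
d = 46.2 * 0.79897^0.8 = 38.6 cm

38.6


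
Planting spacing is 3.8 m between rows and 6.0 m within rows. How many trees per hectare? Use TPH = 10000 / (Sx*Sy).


Formula: TPH = 10000 m^2/ha / (spacing_x * spacing_y)
Area per tree = 3.8 m * 6.0 m = 22.8 m^2
TPH = 10000 / 22.8 = 439 trees/ha

439


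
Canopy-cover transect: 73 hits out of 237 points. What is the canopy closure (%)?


Formula: Canopy closure = covered points / total points * 100
Closure = 73 / 237 * 100
Closure = 0.308 * 100 = 30.8%

30.8


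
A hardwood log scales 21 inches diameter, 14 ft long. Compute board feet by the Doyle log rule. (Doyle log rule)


Doyle: BF = (D - 4)^2 * L / 16
Adjusted diameter = 21 - 4 = 17 in
(D-4)^2 = 17^2 = 289
BF = 289 * 14 / 16 = 253 BF

253


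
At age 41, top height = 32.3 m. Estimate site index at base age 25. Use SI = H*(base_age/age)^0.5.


Formula: SI = H_dom * (base_age / age)^0.5
Age ratio = 25 / 41 = 0.60976
sqrt(age_ratio) = 0.78087
SI = 32.3 * 0.78087 = 25.2 m

25.2


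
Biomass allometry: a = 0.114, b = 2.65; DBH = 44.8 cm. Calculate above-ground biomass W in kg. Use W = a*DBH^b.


Formula: W = a * DBH^b  (allometric power law)
DBH^b = 44.8^2.65 = 23762.2049
W = 0.114 * 23762.2049 = 2708.9 kg

2708.9


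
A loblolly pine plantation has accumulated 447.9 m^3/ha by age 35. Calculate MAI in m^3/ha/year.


Formula: MAI = Total Volume / Stand Age
MAI = 447.9 m^3/ha / 35 years
MAI = 12.8 m^3/ha/year

12.8


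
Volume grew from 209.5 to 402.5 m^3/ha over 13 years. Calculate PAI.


Formula: PAI = (V_T2 - V_T1) / (T2 - T1)
Volume increment = 402.5 - 209.5 = 193.0 m^3/ha
PAI = 193.0 / 13 = 14.85 m^3/ha/year

14.85


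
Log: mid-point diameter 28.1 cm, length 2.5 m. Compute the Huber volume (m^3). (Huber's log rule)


Huber: V = Am * L,  Am = pi*(Dm/200)^2
Am = pi*(28.1/200)^2 = 0.062016 m^2
V = 0.062016*2.5 = 0.155 m^3

0.155


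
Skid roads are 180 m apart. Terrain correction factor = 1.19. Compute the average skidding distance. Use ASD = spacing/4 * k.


Formula: ASD = (spacing / 4) * correction
Uncorrected distance = spacing / 4 = 180 / 4 = 45 m
ASD = 45 * 1.19 = 54 m

54


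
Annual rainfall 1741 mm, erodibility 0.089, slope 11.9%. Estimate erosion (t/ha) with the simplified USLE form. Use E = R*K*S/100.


Formula: E = R * K * S / 100  (simplified USLE)
R * K = 1741 * 0.089 = 154.949
E = 154.949 * 11.9 / 100 = 18.44 t/ha

18.44


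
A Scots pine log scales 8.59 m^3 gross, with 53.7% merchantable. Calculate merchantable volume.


Formula: MV = V_total * (merchantable_pct / 100)
Merchantable fraction = 53.7% / 100 = 0.537
MV = 8.59 m^3 * 0.537 = 4.613 m^3

4.613


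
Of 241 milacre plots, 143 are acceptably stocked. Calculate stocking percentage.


Formula: Stocking % = stocked plots / total plots * 100
Stocking = 143 / 241 * 100
Stocking = 0.5934 * 100 = 59.3%

59.3


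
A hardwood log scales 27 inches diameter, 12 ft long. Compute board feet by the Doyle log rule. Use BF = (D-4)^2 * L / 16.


Doyle: BF = (D - 4)^2 * L / 16
Adjusted diameter = 27 - 4 = 23 in
(D-4)^2 = 23^2 = 529
BF = 529 * 12 / 16 = 397 BF

397


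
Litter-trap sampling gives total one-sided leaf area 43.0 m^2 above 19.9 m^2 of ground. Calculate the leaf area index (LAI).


Formula: LAI = total leaf area / ground area  (dimensionless)
LAI = 43.0 m^2 / 19.9 m^2
LAI = 2.16

2.16


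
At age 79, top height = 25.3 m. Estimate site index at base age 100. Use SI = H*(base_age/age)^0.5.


Formula: SI = H_dom * (base_age / age)^0.5
Age ratio = 100 / 79 = 1.26582
sqrt(age_ratio) = 1.12509
SI = 25.3 * 1.12509 = 28.5 m

28.5


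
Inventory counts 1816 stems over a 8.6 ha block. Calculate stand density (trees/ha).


Formula: Stand Density = N_trees / Area_ha
Density = 1816 trees / 8.6 ha
Density = 211 trees/ha

211


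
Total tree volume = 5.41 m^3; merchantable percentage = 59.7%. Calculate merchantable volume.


Formula: MV = V_total * (merchantable_pct / 100)
Merchantable fraction = 59.7% / 100 = 0.597
MV = 5.41 m^3 * 0.597 = 3.23 m^3

3.23


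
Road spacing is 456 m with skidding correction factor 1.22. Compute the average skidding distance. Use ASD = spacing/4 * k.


Formula: ASD = (spacing / 4) * correction
Uncorrected distance = spacing / 4 = 456 / 4 = 114 m
ASD = 114 * 1.22 = 139 m

139


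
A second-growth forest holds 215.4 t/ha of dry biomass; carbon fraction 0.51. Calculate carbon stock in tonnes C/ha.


Formula: Carbon Stock = Biomass * Carbon Fraction
C = 215.4 t/ha * 0.51
C = 109.9 t C/ha

109.9


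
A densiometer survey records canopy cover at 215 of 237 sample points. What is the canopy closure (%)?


Formula: Canopy closure = covered points / total points * 100
Closure = 215 / 237 * 100
Closure = 0.9072 * 100 = 90.7%

90.7


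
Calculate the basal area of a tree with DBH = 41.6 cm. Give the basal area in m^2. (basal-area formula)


Formula: BA = pi * (DBH/2)^2 / 10000  (cm^2 to m^2)
Radius = DBH/2 = 41.6/2 = 20.8 cm
BA = pi * 20.8^2 / 10000
   = 1359.1786 cm^2 / 10000
   = 0.1359 m^2

0.1359


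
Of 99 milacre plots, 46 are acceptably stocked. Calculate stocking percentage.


Formula: Stocking % = stocked plots / total plots * 100
Stocking = 46 / 99 * 100
Stocking = 0.4646 * 100 = 46.5%

46.5


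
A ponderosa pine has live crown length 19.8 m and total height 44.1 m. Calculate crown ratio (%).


Formula: Crown Ratio = (Crown Length / Total Height) * 100
CR = (19.8 m / 44.1 m) * 100
CR = 0.449 * 100 = 44.9%

44.9


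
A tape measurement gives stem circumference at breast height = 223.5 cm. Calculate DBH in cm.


Formula: DBH = C / pi
DBH = 223.5 / pi
pi = 3.14159...
DBH = 71.1 cm

71.1


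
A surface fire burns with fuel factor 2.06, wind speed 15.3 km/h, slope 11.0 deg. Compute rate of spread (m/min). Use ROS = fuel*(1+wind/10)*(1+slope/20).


Formula: ROS = fuel * (1 + wind/10) * (1 + slope/20)
Wind factor = 1 + 15.3/10 = 2.53
Slope factor = 1 + 11.0/20 = 1.55
ROS = 2.06 * 2.53 * 1.55 = 8.08 m/min

8.08


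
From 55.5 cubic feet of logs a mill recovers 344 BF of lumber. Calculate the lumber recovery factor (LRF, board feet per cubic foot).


Formula: LRF = Lumber Output (BF) / Log Input (ft^3)
LRF = 344 BF / 55.5 ft^3
LRF = 6.2 BF/ft^3

6.2


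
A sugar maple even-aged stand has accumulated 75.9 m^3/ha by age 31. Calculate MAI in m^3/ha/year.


Formula: MAI = Total Volume / Stand Age
MAI = 75.9 m^3/ha / 31 years
MAI = 2.45 m^3/ha/year

2.45


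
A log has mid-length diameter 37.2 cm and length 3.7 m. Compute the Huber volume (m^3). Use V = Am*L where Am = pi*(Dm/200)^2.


Huber: V = Am * L,  Am = pi*(Dm/200)^2
Am = pi*(37.2/200)^2 = 0.108687 m^2
V = 0.108687*3.7 = 0.4021 m^3

0.4021


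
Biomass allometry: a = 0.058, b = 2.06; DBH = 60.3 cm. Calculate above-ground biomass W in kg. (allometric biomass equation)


Formula: W = a * DBH^b  (allometric power law)
DBH^b = 60.3^2.06 = 4650.0076
W = 0.058 * 4650.0076 = 269.7 kg

269.7


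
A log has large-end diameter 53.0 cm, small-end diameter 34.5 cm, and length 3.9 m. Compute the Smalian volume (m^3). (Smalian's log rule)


Smalian: V = (A1 + A2)/2 * L,  A = pi*(D/200)^2
A1 = pi*(53.0/200)^2 = 0.220618 m^2
A2 = pi*(34.5/200)^2 = 0.093482 m^2
V = (0.220618+0.093482)/2*3.9 = 0.6125 m^3

0.6125


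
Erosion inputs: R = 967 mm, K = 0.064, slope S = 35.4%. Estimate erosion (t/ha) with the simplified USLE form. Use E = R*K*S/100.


Formula: E = R * K * S / 100  (simplified USLE)
R * K = 967 * 0.064 = 61.888
E = 61.888 * 35.4 / 100 = 21.91 t/ha

21.91


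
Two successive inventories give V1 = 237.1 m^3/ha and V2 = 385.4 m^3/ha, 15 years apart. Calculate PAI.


Formula: PAI = (V_T2 - V_T1) / (T2 - T1)
Volume increment = 385.4 - 237.1 = 148.3 m^3/ha
PAI = 148.3 / 15 = 9.89 m^3/ha/year

9.89


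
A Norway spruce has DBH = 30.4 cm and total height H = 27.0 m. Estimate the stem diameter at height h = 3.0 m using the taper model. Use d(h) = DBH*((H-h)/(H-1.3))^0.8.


Taper: d(h) = DBH * ((H - h) / (H - 1.3))^0.8
Numerator = H - h = 27.0 - 3.0 = 24.0 m
Denominator = H - 1.3 = 27.0 - 1.3 = 25.7 m
Ratio = 24.0 / 25.7 = 0.93385
d = 30.4 * 0.93385^0.8 = 28.8 cm

28.8


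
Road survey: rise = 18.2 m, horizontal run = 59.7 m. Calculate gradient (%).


Formula: Gradient = rise / run * 100
Gradient = 18.2 / 59.7 * 100 = 30.5%

30.5


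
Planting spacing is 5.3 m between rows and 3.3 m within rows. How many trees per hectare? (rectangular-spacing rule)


Formula: TPH = 10000 m^2/ha / (spacing_x * spacing_y)
Area per tree = 5.3 m * 3.3 m = 17.49 m^2
TPH = 10000 / 17.49 = 572 trees/ha

572


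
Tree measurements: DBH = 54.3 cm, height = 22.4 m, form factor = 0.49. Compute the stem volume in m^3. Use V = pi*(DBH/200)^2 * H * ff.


Formula: V = pi * (DBH/200)^2 * H * ff
Radius = DBH/200 = 54.3/200 = 0.2715 m
Radius^2 = 0.2715^2 = 0.07371225 m^2
V = pi * 0.07371225 * 22.4 * 0.49
V = 2.542 m^3

2.542


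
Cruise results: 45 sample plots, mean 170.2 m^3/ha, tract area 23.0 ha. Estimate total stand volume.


Formula: Total Volume = Mean Volume per ha * Total Area
Total Volume = 170.2 m^3/ha * 23.0 ha
Total Volume = 3915 m^3

3915


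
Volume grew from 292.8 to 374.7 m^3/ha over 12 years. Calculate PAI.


Formula: PAI = (V_T2 - V_T1) / (T2 - T1)
Volume increment = 374.7 - 292.8 = 81.9 m^3/ha
PAI = 81.9 / 12 = 6.83 m^3/ha/year

6.83


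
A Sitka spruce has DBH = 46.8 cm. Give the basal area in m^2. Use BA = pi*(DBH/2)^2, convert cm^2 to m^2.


Formula: BA = pi * (DBH/2)^2 / 10000  (cm^2 to m^2)
Radius = DBH/2 = 46.8/2 = 23.4 cm
BA = pi * 23.4^2 / 10000
   = 1720.2105 cm^2 / 10000
   = 0.172 m^2

0.172


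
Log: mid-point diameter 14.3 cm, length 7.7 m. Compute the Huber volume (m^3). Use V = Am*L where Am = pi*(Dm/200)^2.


Huber: V = Am * L,  Am = pi*(Dm/200)^2
Am = pi*(14.3/200)^2 = 0.016061 m^2
V = 0.016061*7.7 = 0.1237 m^3

0.1237


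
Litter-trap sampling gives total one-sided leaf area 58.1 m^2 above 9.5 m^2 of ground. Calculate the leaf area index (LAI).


Formula: LAI = total leaf area / ground area  (dimensionless)
LAI = 58.1 m^2 / 9.5 m^2
LAI = 6.12

6.12


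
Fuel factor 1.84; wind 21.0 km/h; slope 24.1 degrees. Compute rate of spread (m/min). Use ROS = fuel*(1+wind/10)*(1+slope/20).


Formula: ROS = fuel * (1 + wind/10) * (1 + slope/20)
Wind factor = 1 + 21.0/10 = 3.1
Slope factor = 1 + 24.1/20 = 2.205
ROS = 1.84 * 3.1 * 2.205 = 12.58 m/min

12.58


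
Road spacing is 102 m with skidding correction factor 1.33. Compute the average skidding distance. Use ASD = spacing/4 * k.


Formula: ASD = (spacing / 4) * correction
Uncorrected distance = spacing / 4 = 102 / 4 = 25.5 m
ASD = 25.5 * 1.33 = 34 m

34


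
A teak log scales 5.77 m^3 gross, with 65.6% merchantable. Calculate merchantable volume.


Formula: MV = V_total * (merchantable_pct / 100)
Merchantable fraction = 65.6% / 100 = 0.656
MV = 5.77 m^3 * 0.656 = 3.785 m^3

3.785


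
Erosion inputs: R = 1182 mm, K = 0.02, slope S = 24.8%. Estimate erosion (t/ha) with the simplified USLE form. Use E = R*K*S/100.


Formula: E = R * K * S / 100  (simplified USLE)
R * K = 1182 * 0.02 = 23.64
E = 23.64 * 24.8 / 100 = 5.86 t/ha

5.86


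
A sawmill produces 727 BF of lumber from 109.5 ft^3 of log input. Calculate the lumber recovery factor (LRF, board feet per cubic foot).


Formula: LRF = Lumber Output (BF) / Log Input (ft^3)
LRF = 727 BF / 109.5 ft^3
LRF = 6.64 BF/ft^3

6.64


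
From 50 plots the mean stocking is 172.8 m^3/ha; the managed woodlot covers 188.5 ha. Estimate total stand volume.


Formula: Total Volume = Mean Volume per ha * Total Area
Total Volume = 172.8 m^3/ha * 188.5 ha
Total Volume = 32573 m^3

32573


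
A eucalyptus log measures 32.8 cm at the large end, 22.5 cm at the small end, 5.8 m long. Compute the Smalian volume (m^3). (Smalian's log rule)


Smalian: V = (A1 + A2)/2 * L,  A = pi*(D/200)^2
A1 = pi*(32.8/200)^2 = 0.084496 m^2
A2 = pi*(22.5/200)^2 = 0.039761 m^2
V = (0.084496+0.039761)/2*5.8 = 0.3603 m^3

0.3603


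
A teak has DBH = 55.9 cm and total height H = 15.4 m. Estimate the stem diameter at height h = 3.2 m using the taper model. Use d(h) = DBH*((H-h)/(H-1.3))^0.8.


Taper: d(h) = DBH * ((H - h) / (H - 1.3))^0.8
Numerator = H - h = 15.4 - 3.2 = 12.2 m
Denominator = H - 1.3 = 15.4 - 1.3 = 14.1 m
Ratio = 12.2 / 14.1 = 0.86525
d = 55.9 * 0.86525^0.8 = 49.8 cm

49.8


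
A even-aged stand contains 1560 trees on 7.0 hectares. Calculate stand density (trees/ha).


Formula: Stand Density = N_trees / Area_ha
Density = 1560 trees / 7.0 ha
Density = 223 trees/ha

223


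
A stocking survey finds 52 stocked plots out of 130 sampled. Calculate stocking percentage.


Formula: Stocking % = stocked plots / total plots * 100
Stocking = 52 / 130 * 100
Stocking = 0.4 * 100 = 40.0%

40.0


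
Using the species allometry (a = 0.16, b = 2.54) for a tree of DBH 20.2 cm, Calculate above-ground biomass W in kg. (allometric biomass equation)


Formula: W = a * DBH^b  (allometric power law)
DBH^b = 20.2^2.54 = 2068.1997
W = 0.16 * 2068.1997 = 330.9 kg

330.9


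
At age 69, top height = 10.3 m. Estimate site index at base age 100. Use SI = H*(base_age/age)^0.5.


Formula: SI = H_dom * (base_age / age)^0.5
Age ratio = 100 / 69 = 1.44928
sqrt(age_ratio) = 1.20386
SI = 10.3 * 1.20386 = 12.4 m

12.4


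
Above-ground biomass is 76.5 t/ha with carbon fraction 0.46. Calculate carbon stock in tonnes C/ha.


Formula: Carbon Stock = Biomass * Carbon Fraction
C = 76.5 t/ha * 0.46
C = 35.2 t C/ha

35.2


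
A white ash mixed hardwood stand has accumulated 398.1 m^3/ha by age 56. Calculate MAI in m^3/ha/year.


Formula: MAI = Total Volume / Stand Age
MAI = 398.1 m^3/ha / 56 years
MAI = 7.11 m^3/ha/year

7.11


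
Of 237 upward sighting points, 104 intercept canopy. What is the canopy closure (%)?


Formula: Canopy closure = covered points / total points * 100
Closure = 104 / 237 * 100
Closure = 0.4388 * 100 = 43.9%

43.9


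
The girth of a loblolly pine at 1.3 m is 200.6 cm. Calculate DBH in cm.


Formula: DBH = C / pi
DBH = 200.6 / pi
pi = 3.14159...
DBH = 63.9 cm

63.9


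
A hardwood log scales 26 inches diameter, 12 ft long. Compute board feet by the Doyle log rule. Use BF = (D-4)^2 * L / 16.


Doyle: BF = (D - 4)^2 * L / 16
Adjusted diameter = 26 - 4 = 22 in
(D-4)^2 = 22^2 = 484
BF = 484 * 12 / 16 = 363 BF

363


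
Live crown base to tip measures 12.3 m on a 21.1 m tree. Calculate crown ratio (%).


Formula: Crown Ratio = (Crown Length / Total Height) * 100
CR = (12.3 m / 21.1 m) * 100
CR = 0.5829 * 100 = 58.3%

58.3


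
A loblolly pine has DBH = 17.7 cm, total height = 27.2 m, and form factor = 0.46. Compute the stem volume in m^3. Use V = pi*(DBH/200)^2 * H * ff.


Formula: V = pi * (DBH/200)^2 * H * ff
Radius = DBH/200 = 17.7/200 = 0.0885 m
Radius^2 = 0.0885^2 = 0.00783225 m^2
V = pi * 0.00783225 * 27.2 * 0.46
V = 0.308 m^3

0.308


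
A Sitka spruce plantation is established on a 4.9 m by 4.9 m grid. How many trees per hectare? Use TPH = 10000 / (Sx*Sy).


Formula: TPH = 10000 m^2/ha / (spacing_x * spacing_y)
Area per tree = 4.9 m * 4.9 m = 24.01 m^2
TPH = 10000 / 24.01 = 416 trees/ha

416


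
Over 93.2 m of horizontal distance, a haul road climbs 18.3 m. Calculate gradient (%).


Formula: Gradient = rise / run * 100
Gradient = 18.3 / 93.2 * 100 = 19.6%

19.6


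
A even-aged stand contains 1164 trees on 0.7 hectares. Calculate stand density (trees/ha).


Formula: Stand Density = N_trees / Area_ha
Density = 1164 trees / 0.7 ha
Density = 1663 trees/ha

1663


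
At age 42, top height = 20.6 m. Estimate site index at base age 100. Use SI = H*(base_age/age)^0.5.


Formula: SI = H_dom * (base_age / age)^0.5
Age ratio = 100 / 42 = 2.38095
sqrt(age_ratio) = 1.54303
SI = 20.6 * 1.54303 = 31.8 m

31.8


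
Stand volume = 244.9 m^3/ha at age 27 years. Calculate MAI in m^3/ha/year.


Formula: MAI = Total Volume / Stand Age
MAI = 244.9 m^3/ha / 27 years
MAI = 9.07 m^3/ha/year

9.07


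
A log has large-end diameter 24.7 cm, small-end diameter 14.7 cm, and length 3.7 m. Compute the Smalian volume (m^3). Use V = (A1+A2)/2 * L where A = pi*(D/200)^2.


Smalian: V = (A1 + A2)/2 * L,  A = pi*(D/200)^2
A1 = pi*(24.7/200)^2 = 0.047916 m^2
A2 = pi*(14.7/200)^2 = 0.016972 m^2
V = (0.047916+0.016972)/2*3.7 = 0.12 m^3

0.12


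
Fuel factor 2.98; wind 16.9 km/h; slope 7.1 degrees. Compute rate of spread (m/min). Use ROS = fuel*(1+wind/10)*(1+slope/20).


Formula: ROS = fuel * (1 + wind/10) * (1 + slope/20)
Wind factor = 1 + 16.9/10 = 2.69
Slope factor = 1 + 7.1/20 = 1.355
ROS = 2.98 * 2.69 * 1.355 = 10.86 m/min

10.86


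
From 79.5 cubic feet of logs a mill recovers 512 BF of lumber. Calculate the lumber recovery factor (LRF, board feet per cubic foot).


Formula: LRF = Lumber Output (BF) / Log Input (ft^3)
LRF = 512 BF / 79.5 ft^3
LRF = 6.44 BF/ft^3

6.44
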